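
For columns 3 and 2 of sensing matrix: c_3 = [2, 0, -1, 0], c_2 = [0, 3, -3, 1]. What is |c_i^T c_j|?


Inner product: 2*0 + 0*3 + -1*-3 + 0*1
Products: [0, 0, 3, 0]
Sum = 3.
|dot| = 3.

3


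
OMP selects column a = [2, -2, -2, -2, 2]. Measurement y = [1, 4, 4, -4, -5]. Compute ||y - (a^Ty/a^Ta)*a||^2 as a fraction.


a^T a = 20.
a^T y = -16.
coeff = -16/20 = -4/5.
||r||^2 = 306/5.

306/5


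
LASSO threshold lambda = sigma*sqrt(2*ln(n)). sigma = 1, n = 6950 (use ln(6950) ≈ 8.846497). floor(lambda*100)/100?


ln(6950) ≈ 8.846497.
2*ln(n) ≈ 17.692994.
sqrt(2*ln(n)) ≈ sqrt(17.692994) ≈ 4.206304.
lambda ≈ 1*4.206304 = 4.206304.
floor(lambda*100)/100 = 4.20.

4.20


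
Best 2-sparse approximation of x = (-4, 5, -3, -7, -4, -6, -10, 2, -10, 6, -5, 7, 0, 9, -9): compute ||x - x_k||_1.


Sorted |x_i| descending: [10, 10, 9, 9, 7, 7, 6, 6, 5, 5, 4, 4, 3, 2, 0]
Keep top 2: [10, 10]
Tail entries: [9, 9, 7, 7, 6, 6, 5, 5, 4, 4, 3, 2, 0]
L1 error = sum of tail = 67.

67


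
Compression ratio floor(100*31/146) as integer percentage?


100*m/n = 100*31/146 ≈ 21.2329.
floor = 21.

21


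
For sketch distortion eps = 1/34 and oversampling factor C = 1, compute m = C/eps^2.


1/eps = 34.
(1/eps)^2 = 1156.
m = 1*1156 = 1156.

1156


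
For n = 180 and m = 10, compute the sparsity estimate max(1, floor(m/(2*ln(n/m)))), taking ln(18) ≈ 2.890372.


n/m = 180/10 = 18.
ln(n/m) ≈ 2.890372.
2*ln(n/m) ≈ 5.780744.
m/(2*ln(n/m)) ≈ 10/5.780744 ≈ 1.7299.
floor = 1.
k_max = max(1, 1) = 1.

1


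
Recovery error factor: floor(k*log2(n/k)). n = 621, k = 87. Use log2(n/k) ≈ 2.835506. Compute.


log2(n/k) = log2(621/87) ≈ 2.835506.
k*log2(n/k) ≈ 87*2.835506 = 246.689022.
floor(246.689022) = 246.

246


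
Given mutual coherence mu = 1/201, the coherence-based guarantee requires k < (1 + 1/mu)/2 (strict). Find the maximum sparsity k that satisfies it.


1/mu = 201.
1 + 1/mu = 202.
(1 + 1/mu)/2 = 101 is an integer and the inequality is strict, so k_max = 101 - 1 = 100.

100


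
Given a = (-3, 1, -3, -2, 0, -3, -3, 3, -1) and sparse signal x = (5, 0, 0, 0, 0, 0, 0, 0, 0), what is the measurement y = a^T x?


Non-zero terms: ['-3*5']
Products: [-15]
y = sum = -15.

-15


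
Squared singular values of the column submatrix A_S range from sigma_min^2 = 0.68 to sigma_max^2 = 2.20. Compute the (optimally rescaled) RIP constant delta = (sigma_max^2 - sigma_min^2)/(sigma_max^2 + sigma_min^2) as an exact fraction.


lambda_max - lambda_min = 2.20 - 0.68 = 1.52.
lambda_max + lambda_min = 2.20 + 0.68 = 2.88.
delta = 1.52/2.88 = 152/288 = 19/36.

19/36


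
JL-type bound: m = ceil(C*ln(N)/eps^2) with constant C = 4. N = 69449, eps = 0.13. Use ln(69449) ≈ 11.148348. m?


ln(69449) ≈ 11.148348.
eps^2 = 0.13^2 = 0.0169.
C*ln(N)/eps^2 ≈ 4*11.148348/0.0169 ≈ 2638.6622.
m = ceil(2638.6622) = 2639.

2639


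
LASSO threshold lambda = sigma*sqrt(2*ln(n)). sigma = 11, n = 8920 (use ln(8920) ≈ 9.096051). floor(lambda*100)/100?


ln(8920) ≈ 9.096051.
2*ln(n) ≈ 18.192102.
sqrt(2*ln(n)) ≈ sqrt(18.192102) ≈ 4.26522.
lambda ≈ 11*4.26522 = 46.91742.
floor(lambda*100)/100 = 46.91.

46.91


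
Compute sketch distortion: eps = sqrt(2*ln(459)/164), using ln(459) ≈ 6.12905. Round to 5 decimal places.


ln(459) ≈ 6.12905.
2*ln(N)/m ≈ 2*6.12905/164 ≈ 0.07474451.
eps = sqrt(0.07474451) ≈ 0.2733944 ≈ 0.27339.

0.27339


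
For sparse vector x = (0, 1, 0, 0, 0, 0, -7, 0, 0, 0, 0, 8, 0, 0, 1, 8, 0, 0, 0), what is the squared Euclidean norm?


Non-zero entries: [(1, 1), (6, -7), (11, 8), (14, 1), (15, 8)]
Squares: [1, 49, 64, 1, 64]
||x||_2^2 = sum = 179.

179


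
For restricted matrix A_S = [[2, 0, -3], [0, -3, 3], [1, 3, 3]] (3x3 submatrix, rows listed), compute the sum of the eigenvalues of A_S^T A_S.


Sum of eigenvalues of A_S^T A_S = trace(A_S^T A_S) = sum of squared column norms of A_S.
A_S^T A_S diagonal: [5, 18, 27].
trace = 5 + 18 + 27 = 50.

50


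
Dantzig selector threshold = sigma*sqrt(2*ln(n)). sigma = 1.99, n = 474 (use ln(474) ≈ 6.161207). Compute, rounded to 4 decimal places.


ln(474) ≈ 6.161207.
2*ln(n) ≈ 12.322414.
sqrt(2*ln(n)) ≈ sqrt(12.322414) ≈ 3.51033.
threshold ≈ 1.99*3.51033 = 6.9855567 ≈ 6.9856.

6.9856


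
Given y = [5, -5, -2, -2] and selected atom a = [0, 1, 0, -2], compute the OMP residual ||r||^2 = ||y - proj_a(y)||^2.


a^T a = 5.
a^T y = -1.
coeff = -1/5 = -1/5.
||r||^2 = 289/5.

289/5


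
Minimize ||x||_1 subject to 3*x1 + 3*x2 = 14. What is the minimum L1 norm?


Axis intercepts:
  x1 = 14/3, x2 = 0: L1 = 14/3
  x1 = 0, x2 = 14/3: L1 = 14/3
x* = (14/3, 0)
||x*||_1 = 14/3.

14/3


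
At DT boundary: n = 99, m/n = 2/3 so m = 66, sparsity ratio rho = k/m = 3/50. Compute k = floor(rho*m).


m = 2/3*99 = 66.
rho = 3/50.
rho*m = 3/50*66 = 3.96.
k = floor(3.96) = 3.

3


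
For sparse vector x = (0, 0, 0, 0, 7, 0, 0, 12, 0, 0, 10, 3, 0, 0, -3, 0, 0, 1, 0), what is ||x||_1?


Non-zero entries: [(4, 7), (7, 12), (10, 10), (11, 3), (14, -3), (17, 1)]
Absolute values: [7, 12, 10, 3, 3, 1]
||x||_1 = sum = 36.

36


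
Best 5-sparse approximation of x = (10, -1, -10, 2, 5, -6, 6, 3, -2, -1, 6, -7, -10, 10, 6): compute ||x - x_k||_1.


Sorted |x_i| descending: [10, 10, 10, 10, 7, 6, 6, 6, 6, 5, 3, 2, 2, 1, 1]
Keep top 5: [10, 10, 10, 10, 7]
Tail entries: [6, 6, 6, 6, 5, 3, 2, 2, 1, 1]
L1 error = sum of tail = 38.

38


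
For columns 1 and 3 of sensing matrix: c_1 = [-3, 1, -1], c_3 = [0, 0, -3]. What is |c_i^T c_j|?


Inner product: -3*0 + 1*0 + -1*-3
Products: [0, 0, 3]
Sum = 3.
|dot| = 3.

3


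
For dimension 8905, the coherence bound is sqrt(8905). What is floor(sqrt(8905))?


94^2 = 8836 <= 8905 < 9025 = 95^2, so 94 <= sqrt(8905) < 95.
floor(sqrt(8905)) = 94.

94


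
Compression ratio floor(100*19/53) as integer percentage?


100*m/n = 100*19/53 ≈ 35.8491.
floor = 35.

35


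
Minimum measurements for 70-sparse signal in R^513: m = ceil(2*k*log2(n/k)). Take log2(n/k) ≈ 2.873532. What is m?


log2(n/k) = log2(513/70) ≈ 2.873532.
2*k*log2(n/k) ≈ 2*70*2.873532 = 402.29448.
m = ceil(402.29448) = 403.

403


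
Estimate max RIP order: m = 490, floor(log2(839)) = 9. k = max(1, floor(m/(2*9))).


floor(log2(839)) = 9.
2*9 = 18.
m/(2*floor(log2(n))) = 490/18 ≈ 27.2222.
floor = 27.
k = max(1, 27) = 27.

27


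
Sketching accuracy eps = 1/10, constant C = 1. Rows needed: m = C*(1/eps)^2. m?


1/eps = 10.
(1/eps)^2 = 100.
m = 1*100 = 100.

100


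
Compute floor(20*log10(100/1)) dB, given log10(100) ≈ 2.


||x||/||e|| = 100/1 = 100.
log10(100) ≈ 2.
20*log10(||x||/||e||) ≈ 20*2 = 40.
floor(40) = 40.

40


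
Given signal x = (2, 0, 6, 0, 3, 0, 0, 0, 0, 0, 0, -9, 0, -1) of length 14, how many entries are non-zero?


Non-zero positions: [0, 2, 4, 11, 13].
Sparsity = 5.

5


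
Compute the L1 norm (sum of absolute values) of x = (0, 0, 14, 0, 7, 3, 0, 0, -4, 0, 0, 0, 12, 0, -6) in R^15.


Non-zero entries: [(2, 14), (4, 7), (5, 3), (8, -4), (12, 12), (14, -6)]
Absolute values: [14, 7, 3, 4, 12, 6]
||x||_1 = sum = 46.

46


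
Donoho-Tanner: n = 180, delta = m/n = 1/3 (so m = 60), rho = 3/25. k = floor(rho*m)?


m = 1/3*180 = 60.
rho = 3/25.
rho*m = 3/25*60 = 7.2.
k = floor(7.2) = 7.

7


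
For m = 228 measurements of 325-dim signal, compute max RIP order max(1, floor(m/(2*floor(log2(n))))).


floor(log2(325)) = 8.
2*8 = 16.
m/(2*floor(log2(n))) = 228/16 ≈ 14.25.
floor = 14.
k = max(1, 14) = 14.

14


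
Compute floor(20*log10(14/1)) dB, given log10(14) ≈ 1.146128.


||x||/||e|| = 14/1 = 14.
log10(14) ≈ 1.146128.
20*log10(||x||/||e||) ≈ 20*1.146128 = 22.92256.
floor(22.92256) = 22.

22


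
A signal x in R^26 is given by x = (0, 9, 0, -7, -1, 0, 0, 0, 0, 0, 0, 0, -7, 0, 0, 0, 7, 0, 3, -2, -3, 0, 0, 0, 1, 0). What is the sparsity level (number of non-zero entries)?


Non-zero positions: [1, 3, 4, 12, 16, 18, 19, 20, 24].
Sparsity = 9.

9


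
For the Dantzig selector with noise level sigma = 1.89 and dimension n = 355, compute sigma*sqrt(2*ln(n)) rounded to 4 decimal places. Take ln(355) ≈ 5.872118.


ln(355) ≈ 5.872118.
2*ln(n) ≈ 11.744236.
sqrt(2*ln(n)) ≈ sqrt(11.744236) ≈ 3.426986.
threshold ≈ 1.89*3.426986 = 6.47700354 ≈ 6.4770.

6.4770


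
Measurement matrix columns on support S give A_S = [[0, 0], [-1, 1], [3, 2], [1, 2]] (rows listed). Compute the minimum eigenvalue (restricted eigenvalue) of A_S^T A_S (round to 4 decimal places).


A_S^T A_S = [[11, 7], [7, 9]].
trace = 20.
det = 50.
disc = trace^2 - 4*det = 400 - 4*50 = 200.
sqrt(200) ≈ 14.142136.
lam_min = (20 - sqrt(200))/2 ≈ (20 - 14.142136)/2 = 2.928932 ≈ 2.9289.

2.9289


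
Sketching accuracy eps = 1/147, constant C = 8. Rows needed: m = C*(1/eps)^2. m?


1/eps = 147.
(1/eps)^2 = 21609.
m = 8*21609 = 172872.

172872


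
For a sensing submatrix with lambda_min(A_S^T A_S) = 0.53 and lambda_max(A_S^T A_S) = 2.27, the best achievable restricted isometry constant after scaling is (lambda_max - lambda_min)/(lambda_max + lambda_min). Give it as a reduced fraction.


lambda_max - lambda_min = 2.27 - 0.53 = 1.74.
lambda_max + lambda_min = 2.27 + 0.53 = 2.80.
delta = 1.74/2.80 = 174/280 = 87/140.

87/140


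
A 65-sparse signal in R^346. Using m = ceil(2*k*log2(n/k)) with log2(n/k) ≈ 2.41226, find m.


log2(n/k) = log2(346/65) ≈ 2.41226.
2*k*log2(n/k) ≈ 2*65*2.41226 = 313.5938.
m = ceil(313.5938) = 314.

314


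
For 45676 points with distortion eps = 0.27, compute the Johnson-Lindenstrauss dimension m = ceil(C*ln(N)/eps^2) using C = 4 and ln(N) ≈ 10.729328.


ln(45676) ≈ 10.729328.
eps^2 = 0.27^2 = 0.0729.
C*ln(N)/eps^2 ≈ 4*10.729328/0.0729 ≈ 588.7148.
m = ceil(588.7148) = 589.

589


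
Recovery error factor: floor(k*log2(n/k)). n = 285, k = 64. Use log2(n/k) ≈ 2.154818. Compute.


log2(n/k) = log2(285/64) ≈ 2.154818.
k*log2(n/k) ≈ 64*2.154818 = 137.908352.
floor(137.908352) = 137.

137


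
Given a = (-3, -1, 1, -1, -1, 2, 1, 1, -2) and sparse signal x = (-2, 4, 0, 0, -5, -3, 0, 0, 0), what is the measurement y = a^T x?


Non-zero terms: ['-3*-2', '-1*4', '-1*-5', '2*-3']
Products: [6, -4, 5, -6]
y = sum = 1.

1


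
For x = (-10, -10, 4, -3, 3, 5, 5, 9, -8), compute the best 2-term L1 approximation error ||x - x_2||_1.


Sorted |x_i| descending: [10, 10, 9, 8, 5, 5, 4, 3, 3]
Keep top 2: [10, 10]
Tail entries: [9, 8, 5, 5, 4, 3, 3]
L1 error = sum of tail = 37.

37


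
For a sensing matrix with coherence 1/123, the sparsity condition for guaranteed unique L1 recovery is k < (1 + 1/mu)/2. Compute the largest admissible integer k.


1/mu = 123.
1 + 1/mu = 124.
(1 + 1/mu)/2 = 62 is an integer and the inequality is strict, so k_max = 62 - 1 = 61.

61


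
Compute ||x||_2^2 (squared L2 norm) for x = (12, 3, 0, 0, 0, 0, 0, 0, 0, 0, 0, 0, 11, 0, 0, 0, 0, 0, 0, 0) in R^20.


Non-zero entries: [(0, 12), (1, 3), (12, 11)]
Squares: [144, 9, 121]
||x||_2^2 = sum = 274.

274


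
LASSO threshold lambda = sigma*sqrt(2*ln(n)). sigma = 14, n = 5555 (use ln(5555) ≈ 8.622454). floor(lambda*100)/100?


ln(5555) ≈ 8.622454.
2*ln(n) ≈ 17.244908.
sqrt(2*ln(n)) ≈ sqrt(17.244908) ≈ 4.152699.
lambda ≈ 14*4.152699 = 58.137786.
floor(lambda*100)/100 = 58.13.

58.13


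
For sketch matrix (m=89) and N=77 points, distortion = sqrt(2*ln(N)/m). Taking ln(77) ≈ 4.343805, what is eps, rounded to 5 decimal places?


ln(77) ≈ 4.343805.
2*ln(N)/m ≈ 2*4.343805/89 ≈ 0.0976136.
eps = sqrt(0.0976136) ≈ 0.3124318 ≈ 0.31243.

0.31243


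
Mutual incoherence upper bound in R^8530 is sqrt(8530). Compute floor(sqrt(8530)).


92^2 = 8464 <= 8530 < 8649 = 93^2, so 92 <= sqrt(8530) < 93.
floor(sqrt(8530)) = 92.

92


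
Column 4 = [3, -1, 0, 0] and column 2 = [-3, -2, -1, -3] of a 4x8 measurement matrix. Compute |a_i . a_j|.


Inner product: 3*-3 + -1*-2 + 0*-1 + 0*-3
Products: [-9, 2, 0, 0]
Sum = -7.
|dot| = 7.

7


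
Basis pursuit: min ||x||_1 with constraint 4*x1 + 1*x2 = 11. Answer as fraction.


Axis intercepts:
  x1 = 11/4, x2 = 0: L1 = 11/4
  x1 = 0, x2 = 11: L1 = 11
x* = (11/4, 0)
||x*||_1 = 11/4.

11/4


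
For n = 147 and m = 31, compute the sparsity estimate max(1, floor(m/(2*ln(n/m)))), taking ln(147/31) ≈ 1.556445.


n/m = 147/31.
ln(n/m) ≈ 1.556445.
2*ln(n/m) ≈ 3.11289.
m/(2*ln(n/m)) ≈ 31/3.11289 ≈ 9.9586.
floor = 9.
k_max = max(1, 9) = 9.

9


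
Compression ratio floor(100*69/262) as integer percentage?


100*m/n = 100*69/262 ≈ 26.3359.
floor = 26.

26


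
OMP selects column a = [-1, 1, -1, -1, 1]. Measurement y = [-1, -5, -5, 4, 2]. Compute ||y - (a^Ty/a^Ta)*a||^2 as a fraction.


a^T a = 5.
a^T y = -1.
coeff = -1/5 = -1/5.
||r||^2 = 354/5.

354/5


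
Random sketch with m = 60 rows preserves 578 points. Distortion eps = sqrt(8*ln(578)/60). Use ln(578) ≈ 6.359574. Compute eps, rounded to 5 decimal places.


ln(578) ≈ 6.359574.
8*ln(N)/m ≈ 8*6.359574/60 ≈ 0.8479432.
eps = sqrt(0.8479432) ≈ 0.9208383 ≈ 0.92084.

0.92084


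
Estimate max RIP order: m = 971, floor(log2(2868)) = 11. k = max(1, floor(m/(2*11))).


floor(log2(2868)) = 11.
2*11 = 22.
m/(2*floor(log2(n))) = 971/22 ≈ 44.1364.
floor = 44.
k = max(1, 44) = 44.

44


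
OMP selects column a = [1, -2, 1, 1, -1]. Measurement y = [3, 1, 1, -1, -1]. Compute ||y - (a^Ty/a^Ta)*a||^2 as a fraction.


a^T a = 8.
a^T y = 2.
coeff = 2/8 = 1/4.
||r||^2 = 25/2.

25/2


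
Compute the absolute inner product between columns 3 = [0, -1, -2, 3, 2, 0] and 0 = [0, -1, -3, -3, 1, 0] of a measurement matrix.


Inner product: 0*0 + -1*-1 + -2*-3 + 3*-3 + 2*1 + 0*0
Products: [0, 1, 6, -9, 2, 0]
Sum = 0.
|dot| = 0.

0


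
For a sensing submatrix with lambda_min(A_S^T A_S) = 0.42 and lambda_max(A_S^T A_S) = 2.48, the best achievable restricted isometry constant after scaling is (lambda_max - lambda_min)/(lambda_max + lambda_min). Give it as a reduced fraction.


lambda_max - lambda_min = 2.48 - 0.42 = 2.06.
lambda_max + lambda_min = 2.48 + 0.42 = 2.90.
delta = 2.06/2.90 = 206/290 = 103/145.

103/145


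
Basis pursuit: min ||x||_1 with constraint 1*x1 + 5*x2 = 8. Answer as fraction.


Axis intercepts:
  x1 = 8, x2 = 0: L1 = 8
  x1 = 0, x2 = 8/5: L1 = 8/5
x* = (0, 8/5)
||x*||_1 = 8/5.

8/5


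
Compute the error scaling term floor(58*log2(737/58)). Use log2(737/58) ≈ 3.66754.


log2(n/k) = log2(737/58) ≈ 3.66754.
k*log2(n/k) ≈ 58*3.66754 = 212.71732.
floor(212.71732) = 212.

212


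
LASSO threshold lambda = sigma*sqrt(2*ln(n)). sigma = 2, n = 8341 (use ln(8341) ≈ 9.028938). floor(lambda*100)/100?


ln(8341) ≈ 9.028938.
2*ln(n) ≈ 18.057876.
sqrt(2*ln(n)) ≈ sqrt(18.057876) ≈ 4.249456.
lambda ≈ 2*4.249456 = 8.498912.
floor(lambda*100)/100 = 8.49.

8.49


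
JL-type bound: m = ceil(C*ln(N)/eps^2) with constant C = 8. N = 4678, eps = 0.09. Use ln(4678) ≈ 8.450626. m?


ln(4678) ≈ 8.450626.
eps^2 = 0.09^2 = 0.0081.
C*ln(N)/eps^2 ≈ 8*8.450626/0.0081 ≈ 8346.2973.
m = ceil(8346.2973) = 8347.

8347


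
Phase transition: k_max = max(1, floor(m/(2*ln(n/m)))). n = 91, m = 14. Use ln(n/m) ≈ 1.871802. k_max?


n/m = 91/14 = 13/2.
ln(n/m) ≈ 1.871802.
2*ln(n/m) ≈ 3.743604.
m/(2*ln(n/m)) ≈ 14/3.743604 ≈ 3.7397.
floor = 3.
k_max = max(1, 3) = 3.

3


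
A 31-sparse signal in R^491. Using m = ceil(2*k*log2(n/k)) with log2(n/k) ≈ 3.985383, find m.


log2(n/k) = log2(491/31) ≈ 3.985383.
2*k*log2(n/k) ≈ 2*31*3.985383 = 247.093746.
m = ceil(247.093746) = 248.

248


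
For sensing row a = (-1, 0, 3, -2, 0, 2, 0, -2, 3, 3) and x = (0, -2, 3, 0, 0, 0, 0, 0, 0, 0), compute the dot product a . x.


Non-zero terms: ['0*-2', '3*3']
Products: [0, 9]
y = sum = 9.

9


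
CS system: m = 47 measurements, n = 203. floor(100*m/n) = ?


100*m/n = 100*47/203 ≈ 23.1527.
floor = 23.

23


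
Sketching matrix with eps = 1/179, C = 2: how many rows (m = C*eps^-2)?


1/eps = 179.
(1/eps)^2 = 32041.
m = 2*32041 = 64082.

64082


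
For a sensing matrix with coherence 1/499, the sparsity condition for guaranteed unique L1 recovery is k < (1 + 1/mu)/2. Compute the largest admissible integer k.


1/mu = 499.
1 + 1/mu = 500.
(1 + 1/mu)/2 = 250 is an integer and the inequality is strict, so k_max = 250 - 1 = 249.

249


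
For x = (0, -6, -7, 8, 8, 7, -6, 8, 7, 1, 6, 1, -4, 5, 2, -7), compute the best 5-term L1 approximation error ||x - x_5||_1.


Sorted |x_i| descending: [8, 8, 8, 7, 7, 7, 7, 6, 6, 6, 5, 4, 2, 1, 1, 0]
Keep top 5: [8, 8, 8, 7, 7]
Tail entries: [7, 7, 6, 6, 6, 5, 4, 2, 1, 1, 0]
L1 error = sum of tail = 45.

45


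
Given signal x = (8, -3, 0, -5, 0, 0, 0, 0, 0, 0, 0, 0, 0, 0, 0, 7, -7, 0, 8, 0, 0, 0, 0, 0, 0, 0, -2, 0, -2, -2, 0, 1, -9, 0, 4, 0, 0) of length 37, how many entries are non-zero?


Non-zero positions: [0, 1, 3, 15, 16, 18, 26, 28, 29, 31, 32, 34].
Sparsity = 12.

12


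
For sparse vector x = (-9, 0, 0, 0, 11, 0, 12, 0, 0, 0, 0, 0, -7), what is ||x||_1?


Non-zero entries: [(0, -9), (4, 11), (6, 12), (12, -7)]
Absolute values: [9, 11, 12, 7]
||x||_1 = sum = 39.

39


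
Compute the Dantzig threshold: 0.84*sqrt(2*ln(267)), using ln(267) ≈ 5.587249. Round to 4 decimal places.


ln(267) ≈ 5.587249.
2*ln(n) ≈ 11.174498.
sqrt(2*ln(n)) ≈ sqrt(11.174498) ≈ 3.342828.
threshold ≈ 0.84*3.342828 = 2.80797552 ≈ 2.8080.

2.8080


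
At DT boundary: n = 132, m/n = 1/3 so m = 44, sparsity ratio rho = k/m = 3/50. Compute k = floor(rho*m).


m = 1/3*132 = 44.
rho = 3/50.
rho*m = 3/50*44 = 2.64.
k = floor(2.64) = 2.

2


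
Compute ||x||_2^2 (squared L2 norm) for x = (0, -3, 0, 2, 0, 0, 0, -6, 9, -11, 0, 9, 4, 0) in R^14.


Non-zero entries: [(1, -3), (3, 2), (7, -6), (8, 9), (9, -11), (11, 9), (12, 4)]
Squares: [9, 4, 36, 81, 121, 81, 16]
||x||_2^2 = sum = 348.

348


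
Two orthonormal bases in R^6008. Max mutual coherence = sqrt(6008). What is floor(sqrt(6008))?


77^2 = 5929 <= 6008 < 6084 = 78^2, so 77 <= sqrt(6008) < 78.
floor(sqrt(6008)) = 77.

77


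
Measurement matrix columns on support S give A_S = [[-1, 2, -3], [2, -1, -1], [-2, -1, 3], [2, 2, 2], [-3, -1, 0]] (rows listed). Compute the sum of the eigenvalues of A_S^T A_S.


Sum of eigenvalues of A_S^T A_S = trace(A_S^T A_S) = sum of squared column norms of A_S.
A_S^T A_S diagonal: [22, 11, 23].
trace = 22 + 11 + 23 = 56.

56


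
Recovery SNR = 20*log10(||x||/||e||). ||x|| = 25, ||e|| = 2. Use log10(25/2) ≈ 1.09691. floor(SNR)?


||x||/||e|| = 25/2.
log10(25/2) ≈ 1.09691.
20*log10(||x||/||e||) ≈ 20*1.09691 = 21.9382.
floor(21.9382) = 21.

21


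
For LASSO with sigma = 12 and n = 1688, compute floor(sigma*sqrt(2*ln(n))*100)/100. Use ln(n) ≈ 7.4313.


ln(1688) ≈ 7.4313.
2*ln(n) ≈ 14.8626.
sqrt(2*ln(n)) ≈ sqrt(14.8626) ≈ 3.855204.
lambda ≈ 12*3.855204 = 46.262448.
floor(lambda*100)/100 = 46.26.

46.26


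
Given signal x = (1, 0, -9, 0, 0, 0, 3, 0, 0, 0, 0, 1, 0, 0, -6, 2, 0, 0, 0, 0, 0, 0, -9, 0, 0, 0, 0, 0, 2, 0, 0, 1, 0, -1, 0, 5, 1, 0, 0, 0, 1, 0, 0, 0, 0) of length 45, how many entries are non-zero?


Non-zero positions: [0, 2, 6, 11, 14, 15, 22, 28, 31, 33, 35, 36, 40].
Sparsity = 13.

13


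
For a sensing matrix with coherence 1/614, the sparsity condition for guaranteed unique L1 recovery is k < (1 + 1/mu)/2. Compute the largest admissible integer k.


1/mu = 614.
1 + 1/mu = 615.
(1 + 1/mu)/2 = 307.5 is not an integer, so k_max = floor(307.5) = 307.

307


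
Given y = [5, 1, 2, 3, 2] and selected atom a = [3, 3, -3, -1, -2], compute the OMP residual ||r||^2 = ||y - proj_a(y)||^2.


a^T a = 32.
a^T y = 5.
coeff = 5/32 = 5/32.
||r||^2 = 1351/32.

1351/32


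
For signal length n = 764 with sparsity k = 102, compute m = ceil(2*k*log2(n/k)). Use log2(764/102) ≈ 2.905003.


log2(n/k) = log2(764/102) ≈ 2.905003.
2*k*log2(n/k) ≈ 2*102*2.905003 = 592.620612.
m = ceil(592.620612) = 593.

593


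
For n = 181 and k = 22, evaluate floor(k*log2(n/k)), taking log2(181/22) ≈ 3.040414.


log2(n/k) = log2(181/22) ≈ 3.040414.
k*log2(n/k) ≈ 22*3.040414 = 66.889108.
floor(66.889108) = 66.

66


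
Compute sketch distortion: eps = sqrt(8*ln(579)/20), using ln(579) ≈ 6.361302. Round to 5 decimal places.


ln(579) ≈ 6.361302.
8*ln(N)/m ≈ 8*6.361302/20 ≈ 2.5445208.
eps = sqrt(2.5445208) ≈ 1.5951554 ≈ 1.59516.

1.59516


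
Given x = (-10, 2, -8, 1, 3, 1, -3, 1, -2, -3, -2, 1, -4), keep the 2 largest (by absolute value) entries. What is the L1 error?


Sorted |x_i| descending: [10, 8, 4, 3, 3, 3, 2, 2, 2, 1, 1, 1, 1]
Keep top 2: [10, 8]
Tail entries: [4, 3, 3, 3, 2, 2, 2, 1, 1, 1, 1]
L1 error = sum of tail = 23.

23


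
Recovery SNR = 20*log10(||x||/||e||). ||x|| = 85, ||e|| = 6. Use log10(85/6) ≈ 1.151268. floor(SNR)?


||x||/||e|| = 85/6.
log10(85/6) ≈ 1.151268.
20*log10(||x||/||e||) ≈ 20*1.151268 = 23.02536.
floor(23.02536) = 23.

23


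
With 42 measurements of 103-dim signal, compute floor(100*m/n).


100*m/n = 100*42/103 ≈ 40.7767.
floor = 40.

40


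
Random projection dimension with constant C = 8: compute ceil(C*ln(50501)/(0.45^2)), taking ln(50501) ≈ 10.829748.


ln(50501) ≈ 10.829748.
eps^2 = 0.45^2 = 0.2025.
C*ln(N)/eps^2 ≈ 8*10.829748/0.2025 ≈ 427.8419.
m = ceil(427.8419) = 428.

428


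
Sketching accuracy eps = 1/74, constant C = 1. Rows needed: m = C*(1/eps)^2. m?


1/eps = 74.
(1/eps)^2 = 5476.
m = 1*5476 = 5476.

5476


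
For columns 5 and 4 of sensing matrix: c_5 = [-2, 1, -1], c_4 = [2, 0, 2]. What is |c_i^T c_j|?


Inner product: -2*2 + 1*0 + -1*2
Products: [-4, 0, -2]
Sum = -6.
|dot| = 6.

6


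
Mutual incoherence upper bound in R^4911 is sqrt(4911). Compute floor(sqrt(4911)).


70^2 = 4900 <= 4911 < 5041 = 71^2, so 70 <= sqrt(4911) < 71.
floor(sqrt(4911)) = 70.

70


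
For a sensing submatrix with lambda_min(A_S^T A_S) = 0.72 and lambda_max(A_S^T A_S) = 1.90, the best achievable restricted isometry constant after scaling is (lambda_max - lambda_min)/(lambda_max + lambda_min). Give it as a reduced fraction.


lambda_max - lambda_min = 1.90 - 0.72 = 1.18.
lambda_max + lambda_min = 1.90 + 0.72 = 2.62.
delta = 1.18/2.62 = 118/262 = 59/131.

59/131


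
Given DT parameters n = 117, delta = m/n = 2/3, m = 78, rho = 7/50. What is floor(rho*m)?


m = 2/3*117 = 78.
rho = 7/50.
rho*m = 7/50*78 = 10.92.
k = floor(10.92) = 10.

10


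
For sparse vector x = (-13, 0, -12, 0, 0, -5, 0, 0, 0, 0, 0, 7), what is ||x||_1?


Non-zero entries: [(0, -13), (2, -12), (5, -5), (11, 7)]
Absolute values: [13, 12, 5, 7]
||x||_1 = sum = 37.

37


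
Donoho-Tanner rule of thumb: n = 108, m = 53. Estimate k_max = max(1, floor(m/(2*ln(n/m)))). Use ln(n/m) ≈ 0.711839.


n/m = 108/53.
ln(n/m) ≈ 0.711839.
2*ln(n/m) ≈ 1.423678.
m/(2*ln(n/m)) ≈ 53/1.423678 ≈ 37.2275.
floor = 37.
k_max = max(1, 37) = 37.

37


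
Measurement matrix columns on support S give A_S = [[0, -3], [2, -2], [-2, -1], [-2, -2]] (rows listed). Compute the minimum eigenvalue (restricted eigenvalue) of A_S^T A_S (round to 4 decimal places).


A_S^T A_S = [[12, 2], [2, 18]].
trace = 30.
det = 212.
disc = trace^2 - 4*det = 900 - 4*212 = 52.
sqrt(52) ≈ 7.211103.
lam_min = (30 - sqrt(52))/2 ≈ (30 - 7.211103)/2 = 11.3944485 ≈ 11.3944.

11.3944


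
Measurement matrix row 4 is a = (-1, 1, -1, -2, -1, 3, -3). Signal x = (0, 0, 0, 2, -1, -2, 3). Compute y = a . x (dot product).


Non-zero terms: ['-2*2', '-1*-1', '3*-2', '-3*3']
Products: [-4, 1, -6, -9]
y = sum = -18.

-18


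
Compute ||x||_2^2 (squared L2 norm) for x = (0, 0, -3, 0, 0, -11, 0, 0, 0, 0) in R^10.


Non-zero entries: [(2, -3), (5, -11)]
Squares: [9, 121]
||x||_2^2 = sum = 130.

130


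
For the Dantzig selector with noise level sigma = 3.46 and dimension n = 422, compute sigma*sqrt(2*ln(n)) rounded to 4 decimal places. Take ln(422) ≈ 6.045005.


ln(422) ≈ 6.045005.
2*ln(n) ≈ 12.09001.
sqrt(2*ln(n)) ≈ sqrt(12.09001) ≈ 3.477069.
threshold ≈ 3.46*3.477069 = 12.03065874 ≈ 12.0307.

12.0307


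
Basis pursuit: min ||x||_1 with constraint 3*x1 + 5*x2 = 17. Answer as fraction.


Axis intercepts:
  x1 = 17/3, x2 = 0: L1 = 17/3
  x1 = 0, x2 = 17/5: L1 = 17/5
x* = (0, 17/5)
||x*||_1 = 17/5.

17/5


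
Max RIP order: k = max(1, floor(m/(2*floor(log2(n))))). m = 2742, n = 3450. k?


floor(log2(3450)) = 11.
2*11 = 22.
m/(2*floor(log2(n))) = 2742/22 ≈ 124.6364.
floor = 124.
k = max(1, 124) = 124.

124


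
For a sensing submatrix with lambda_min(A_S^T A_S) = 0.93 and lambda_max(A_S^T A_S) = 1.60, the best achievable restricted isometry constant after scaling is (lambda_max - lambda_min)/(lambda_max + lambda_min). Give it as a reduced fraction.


lambda_max - lambda_min = 1.60 - 0.93 = 0.67.
lambda_max + lambda_min = 1.60 + 0.93 = 2.53.
delta = 0.67/2.53 = 67/253.

67/253


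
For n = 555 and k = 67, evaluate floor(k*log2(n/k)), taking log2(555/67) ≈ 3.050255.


log2(n/k) = log2(555/67) ≈ 3.050255.
k*log2(n/k) ≈ 67*3.050255 = 204.367085.
floor(204.367085) = 204.

204


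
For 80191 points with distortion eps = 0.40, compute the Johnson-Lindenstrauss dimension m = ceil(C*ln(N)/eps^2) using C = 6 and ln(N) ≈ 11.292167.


ln(80191) ≈ 11.292167.
eps^2 = 0.40^2 = 0.16.
C*ln(N)/eps^2 ≈ 6*11.292167/0.16 ≈ 423.4563.
m = ceil(423.4563) = 424.

424


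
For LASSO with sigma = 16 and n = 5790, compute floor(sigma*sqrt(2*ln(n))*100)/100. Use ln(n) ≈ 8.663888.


ln(5790) ≈ 8.663888.
2*ln(n) ≈ 17.327776.
sqrt(2*ln(n)) ≈ sqrt(17.327776) ≈ 4.162665.
lambda ≈ 16*4.162665 = 66.60264.
floor(lambda*100)/100 = 66.60.

66.60


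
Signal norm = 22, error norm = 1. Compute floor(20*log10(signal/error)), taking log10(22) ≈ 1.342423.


||x||/||e|| = 22/1 = 22.
log10(22) ≈ 1.342423.
20*log10(||x||/||e||) ≈ 20*1.342423 = 26.84846.
floor(26.84846) = 26.

26


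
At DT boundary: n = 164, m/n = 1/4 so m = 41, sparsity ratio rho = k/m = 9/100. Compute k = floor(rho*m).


m = 1/4*164 = 41.
rho = 9/100.
rho*m = 9/100*41 = 3.69.
k = floor(3.69) = 3.

3


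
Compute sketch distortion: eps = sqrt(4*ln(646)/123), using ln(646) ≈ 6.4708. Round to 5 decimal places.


ln(646) ≈ 6.4708.
4*ln(N)/m ≈ 4*6.4708/123 ≈ 0.21043252.
eps = sqrt(0.21043252) ≈ 0.4587292 ≈ 0.45873.

0.45873


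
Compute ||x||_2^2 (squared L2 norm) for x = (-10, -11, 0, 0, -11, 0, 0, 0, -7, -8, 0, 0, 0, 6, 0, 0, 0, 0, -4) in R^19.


Non-zero entries: [(0, -10), (1, -11), (4, -11), (8, -7), (9, -8), (13, 6), (18, -4)]
Squares: [100, 121, 121, 49, 64, 36, 16]
||x||_2^2 = sum = 507.

507


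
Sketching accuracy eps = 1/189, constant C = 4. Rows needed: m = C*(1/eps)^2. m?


1/eps = 189.
(1/eps)^2 = 35721.
m = 4*35721 = 142884.

142884


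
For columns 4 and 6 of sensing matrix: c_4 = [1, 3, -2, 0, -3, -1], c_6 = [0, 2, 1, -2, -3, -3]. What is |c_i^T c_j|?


Inner product: 1*0 + 3*2 + -2*1 + 0*-2 + -3*-3 + -1*-3
Products: [0, 6, -2, 0, 9, 3]
Sum = 16.
|dot| = 16.

16


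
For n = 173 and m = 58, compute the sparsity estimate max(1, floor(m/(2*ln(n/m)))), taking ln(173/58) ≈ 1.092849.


n/m = 173/58.
ln(n/m) ≈ 1.092849.
2*ln(n/m) ≈ 2.185698.
m/(2*ln(n/m)) ≈ 58/2.185698 ≈ 26.5361.
floor = 26.
k_max = max(1, 26) = 26.

26


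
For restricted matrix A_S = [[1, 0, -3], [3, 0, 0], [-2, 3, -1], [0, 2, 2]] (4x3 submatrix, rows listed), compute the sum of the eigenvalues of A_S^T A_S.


Sum of eigenvalues of A_S^T A_S = trace(A_S^T A_S) = sum of squared column norms of A_S.
A_S^T A_S diagonal: [14, 13, 14].
trace = 14 + 13 + 14 = 41.

41


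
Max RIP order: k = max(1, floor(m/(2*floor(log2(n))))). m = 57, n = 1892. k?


floor(log2(1892)) = 10.
2*10 = 20.
m/(2*floor(log2(n))) = 57/20 ≈ 2.85.
floor = 2.
k = max(1, 2) = 2.

2


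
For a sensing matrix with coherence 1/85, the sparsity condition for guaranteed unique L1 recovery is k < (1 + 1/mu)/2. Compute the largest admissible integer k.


1/mu = 85.
1 + 1/mu = 86.
(1 + 1/mu)/2 = 43 is an integer and the inequality is strict, so k_max = 43 - 1 = 42.

42


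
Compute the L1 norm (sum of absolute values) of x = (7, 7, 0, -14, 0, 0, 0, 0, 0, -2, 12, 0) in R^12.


Non-zero entries: [(0, 7), (1, 7), (3, -14), (9, -2), (10, 12)]
Absolute values: [7, 7, 14, 2, 12]
||x||_1 = sum = 42.

42


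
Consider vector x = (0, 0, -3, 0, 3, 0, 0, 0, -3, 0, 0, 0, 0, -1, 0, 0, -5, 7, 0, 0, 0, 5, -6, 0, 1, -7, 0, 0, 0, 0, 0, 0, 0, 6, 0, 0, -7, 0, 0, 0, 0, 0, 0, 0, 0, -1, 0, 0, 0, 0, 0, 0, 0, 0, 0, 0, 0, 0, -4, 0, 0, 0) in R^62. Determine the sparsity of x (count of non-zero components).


Non-zero positions: [2, 4, 8, 13, 16, 17, 21, 22, 24, 25, 33, 36, 45, 58].
Sparsity = 14.

14


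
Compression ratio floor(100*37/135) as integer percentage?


100*m/n = 100*37/135 ≈ 27.4074.
floor = 27.

27


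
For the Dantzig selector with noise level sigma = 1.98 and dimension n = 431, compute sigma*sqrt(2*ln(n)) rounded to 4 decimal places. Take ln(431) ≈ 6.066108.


ln(431) ≈ 6.066108.
2*ln(n) ≈ 12.132216.
sqrt(2*ln(n)) ≈ sqrt(12.132216) ≈ 3.483133.
threshold ≈ 1.98*3.483133 = 6.89660334 ≈ 6.8966.

6.8966


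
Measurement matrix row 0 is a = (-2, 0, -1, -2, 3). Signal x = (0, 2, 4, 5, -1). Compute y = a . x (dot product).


Non-zero terms: ['0*2', '-1*4', '-2*5', '3*-1']
Products: [0, -4, -10, -3]
y = sum = -17.

-17


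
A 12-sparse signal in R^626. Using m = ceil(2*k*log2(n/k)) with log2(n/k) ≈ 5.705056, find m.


log2(n/k) = log2(626/12) ≈ 5.705056.
2*k*log2(n/k) ≈ 2*12*5.705056 = 136.921344.
m = ceil(136.921344) = 137.

137


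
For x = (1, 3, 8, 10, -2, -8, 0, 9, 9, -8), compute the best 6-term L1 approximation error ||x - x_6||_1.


Sorted |x_i| descending: [10, 9, 9, 8, 8, 8, 3, 2, 1, 0]
Keep top 6: [10, 9, 9, 8, 8, 8]
Tail entries: [3, 2, 1, 0]
L1 error = sum of tail = 6.

6


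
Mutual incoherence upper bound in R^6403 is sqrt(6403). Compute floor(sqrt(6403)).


80^2 = 6400 <= 6403 < 6561 = 81^2, so 80 <= sqrt(6403) < 81.
floor(sqrt(6403)) = 80.

80


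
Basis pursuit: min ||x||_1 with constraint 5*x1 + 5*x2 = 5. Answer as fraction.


Axis intercepts:
  x1 = 1, x2 = 0: L1 = 1
  x1 = 0, x2 = 1: L1 = 1
x* = (1, 0)
||x*||_1 = 1.

1


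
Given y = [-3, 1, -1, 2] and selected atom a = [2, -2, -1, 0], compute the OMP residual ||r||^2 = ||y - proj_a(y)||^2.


a^T a = 9.
a^T y = -7.
coeff = -7/9 = -7/9.
||r||^2 = 86/9.

86/9


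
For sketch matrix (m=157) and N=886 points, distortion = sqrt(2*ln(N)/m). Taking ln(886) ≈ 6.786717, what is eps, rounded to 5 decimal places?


ln(886) ≈ 6.786717.
2*ln(N)/m ≈ 2*6.786717/157 ≈ 0.08645499.
eps = sqrt(0.08645499) ≈ 0.2940323 ≈ 0.29403.

0.29403


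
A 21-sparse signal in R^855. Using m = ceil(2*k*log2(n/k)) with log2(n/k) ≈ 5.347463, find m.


log2(n/k) = log2(855/21) ≈ 5.347463.
2*k*log2(n/k) ≈ 2*21*5.347463 = 224.593446.
m = ceil(224.593446) = 225.

225


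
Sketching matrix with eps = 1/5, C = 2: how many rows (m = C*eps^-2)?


1/eps = 5.
(1/eps)^2 = 25.
m = 2*25 = 50.

50


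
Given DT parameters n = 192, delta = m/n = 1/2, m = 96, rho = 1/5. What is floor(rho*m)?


m = 1/2*192 = 96.
rho = 1/5.
rho*m = 1/5*96 = 19.2.
k = floor(19.2) = 19.

19


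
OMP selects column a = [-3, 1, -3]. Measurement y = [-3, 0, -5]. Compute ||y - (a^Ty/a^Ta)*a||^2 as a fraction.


a^T a = 19.
a^T y = 24.
coeff = 24/19 = 24/19.
||r||^2 = 70/19.

70/19


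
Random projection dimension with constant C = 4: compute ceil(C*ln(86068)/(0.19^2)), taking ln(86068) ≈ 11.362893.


ln(86068) ≈ 11.362893.
eps^2 = 0.19^2 = 0.0361.
C*ln(N)/eps^2 ≈ 4*11.362893/0.0361 ≈ 1259.0463.
m = ceil(1259.0463) = 1260.

1260


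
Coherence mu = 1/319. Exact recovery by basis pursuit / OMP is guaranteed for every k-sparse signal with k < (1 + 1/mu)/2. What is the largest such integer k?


1/mu = 319.
1 + 1/mu = 320.
(1 + 1/mu)/2 = 160 is an integer and the inequality is strict, so k_max = 160 - 1 = 159.

159


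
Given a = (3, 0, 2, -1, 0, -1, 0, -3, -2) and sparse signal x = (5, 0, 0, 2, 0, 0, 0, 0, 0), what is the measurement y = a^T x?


Non-zero terms: ['3*5', '-1*2']
Products: [15, -2]
y = sum = 13.

13


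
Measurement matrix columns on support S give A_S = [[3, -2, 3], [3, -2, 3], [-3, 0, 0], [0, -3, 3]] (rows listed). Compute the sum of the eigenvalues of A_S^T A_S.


Sum of eigenvalues of A_S^T A_S = trace(A_S^T A_S) = sum of squared column norms of A_S.
A_S^T A_S diagonal: [27, 17, 27].
trace = 27 + 17 + 27 = 71.

71


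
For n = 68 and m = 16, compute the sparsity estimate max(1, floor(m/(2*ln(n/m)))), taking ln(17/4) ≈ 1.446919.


n/m = 68/16 = 17/4.
ln(n/m) ≈ 1.446919.
2*ln(n/m) ≈ 2.893838.
m/(2*ln(n/m)) ≈ 16/2.893838 ≈ 5.529.
floor = 5.
k_max = max(1, 5) = 5.

5


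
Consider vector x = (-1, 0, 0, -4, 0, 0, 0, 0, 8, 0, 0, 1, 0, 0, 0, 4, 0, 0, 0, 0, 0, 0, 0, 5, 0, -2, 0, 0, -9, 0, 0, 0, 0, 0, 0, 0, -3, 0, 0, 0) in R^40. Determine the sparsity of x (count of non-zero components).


Non-zero positions: [0, 3, 8, 11, 15, 23, 25, 28, 36].
Sparsity = 9.

9


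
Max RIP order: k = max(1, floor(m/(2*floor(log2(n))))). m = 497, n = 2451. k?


floor(log2(2451)) = 11.
2*11 = 22.
m/(2*floor(log2(n))) = 497/22 ≈ 22.5909.
floor = 22.
k = max(1, 22) = 22.

22


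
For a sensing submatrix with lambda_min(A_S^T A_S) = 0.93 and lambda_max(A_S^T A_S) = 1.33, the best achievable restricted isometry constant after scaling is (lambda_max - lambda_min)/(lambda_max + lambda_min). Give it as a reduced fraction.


lambda_max - lambda_min = 1.33 - 0.93 = 0.40.
lambda_max + lambda_min = 1.33 + 0.93 = 2.26.
delta = 0.40/2.26 = 40/226 = 20/113.

20/113


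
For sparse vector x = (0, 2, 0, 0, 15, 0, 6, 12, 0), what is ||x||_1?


Non-zero entries: [(1, 2), (4, 15), (6, 6), (7, 12)]
Absolute values: [2, 15, 6, 12]
||x||_1 = sum = 35.

35


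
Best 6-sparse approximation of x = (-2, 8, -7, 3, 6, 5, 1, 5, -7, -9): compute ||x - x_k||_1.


Sorted |x_i| descending: [9, 8, 7, 7, 6, 5, 5, 3, 2, 1]
Keep top 6: [9, 8, 7, 7, 6, 5]
Tail entries: [5, 3, 2, 1]
L1 error = sum of tail = 11.

11


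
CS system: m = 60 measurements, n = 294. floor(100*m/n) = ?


100*m/n = 100*60/294 ≈ 20.4082.
floor = 20.

20


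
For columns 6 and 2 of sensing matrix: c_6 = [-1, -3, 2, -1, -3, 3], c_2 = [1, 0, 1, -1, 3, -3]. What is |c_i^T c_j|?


Inner product: -1*1 + -3*0 + 2*1 + -1*-1 + -3*3 + 3*-3
Products: [-1, 0, 2, 1, -9, -9]
Sum = -16.
|dot| = 16.

16


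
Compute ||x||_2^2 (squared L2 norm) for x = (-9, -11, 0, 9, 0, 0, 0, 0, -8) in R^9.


Non-zero entries: [(0, -9), (1, -11), (3, 9), (8, -8)]
Squares: [81, 121, 81, 64]
||x||_2^2 = sum = 347.

347


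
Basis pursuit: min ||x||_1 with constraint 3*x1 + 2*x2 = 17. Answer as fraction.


Axis intercepts:
  x1 = 17/3, x2 = 0: L1 = 17/3
  x1 = 0, x2 = 17/2: L1 = 17/2
x* = (17/3, 0)
||x*||_1 = 17/3.

17/3


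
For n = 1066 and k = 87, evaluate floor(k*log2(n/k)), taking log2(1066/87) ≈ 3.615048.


log2(n/k) = log2(1066/87) ≈ 3.615048.
k*log2(n/k) ≈ 87*3.615048 = 314.509176.
floor(314.509176) = 314.

314


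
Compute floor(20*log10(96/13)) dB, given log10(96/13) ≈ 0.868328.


||x||/||e|| = 96/13.
log10(96/13) ≈ 0.868328.
20*log10(||x||/||e||) ≈ 20*0.868328 = 17.36656.
floor(17.36656) = 17.

17


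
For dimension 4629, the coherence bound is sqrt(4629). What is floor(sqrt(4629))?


68^2 = 4624 <= 4629 < 4761 = 69^2, so 68 <= sqrt(4629) < 69.
floor(sqrt(4629)) = 68.

68


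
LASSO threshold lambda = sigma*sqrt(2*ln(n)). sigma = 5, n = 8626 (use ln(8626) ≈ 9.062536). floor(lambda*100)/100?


ln(8626) ≈ 9.062536.
2*ln(n) ≈ 18.125072.
sqrt(2*ln(n)) ≈ sqrt(18.125072) ≈ 4.257355.
lambda ≈ 5*4.257355 = 21.286775.
floor(lambda*100)/100 = 21.28.

21.28


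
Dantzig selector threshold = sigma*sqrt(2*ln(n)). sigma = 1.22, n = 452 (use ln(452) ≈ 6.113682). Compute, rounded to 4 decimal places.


ln(452) ≈ 6.113682.
2*ln(n) ≈ 12.227364.
sqrt(2*ln(n)) ≈ sqrt(12.227364) ≈ 3.496765.
threshold ≈ 1.22*3.496765 = 4.2660533 ≈ 4.2661.

4.2661


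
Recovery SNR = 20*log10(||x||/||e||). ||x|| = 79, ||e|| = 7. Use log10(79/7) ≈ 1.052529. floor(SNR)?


||x||/||e|| = 79/7.
log10(79/7) ≈ 1.052529.
20*log10(||x||/||e||) ≈ 20*1.052529 = 21.05058.
floor(21.05058) = 21.

21


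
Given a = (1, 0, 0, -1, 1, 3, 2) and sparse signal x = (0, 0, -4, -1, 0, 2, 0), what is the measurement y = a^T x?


Non-zero terms: ['0*-4', '-1*-1', '3*2']
Products: [0, 1, 6]
y = sum = 7.

7


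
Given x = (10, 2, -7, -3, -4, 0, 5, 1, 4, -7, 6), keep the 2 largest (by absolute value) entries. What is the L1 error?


Sorted |x_i| descending: [10, 7, 7, 6, 5, 4, 4, 3, 2, 1, 0]
Keep top 2: [10, 7]
Tail entries: [7, 6, 5, 4, 4, 3, 2, 1, 0]
L1 error = sum of tail = 32.

32


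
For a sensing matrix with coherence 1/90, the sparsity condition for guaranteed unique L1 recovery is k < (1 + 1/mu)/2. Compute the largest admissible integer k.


1/mu = 90.
1 + 1/mu = 91.
(1 + 1/mu)/2 = 45.5 is not an integer, so k_max = floor(45.5) = 45.

45


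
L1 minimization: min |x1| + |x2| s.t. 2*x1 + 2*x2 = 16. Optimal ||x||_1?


Axis intercepts:
  x1 = 8, x2 = 0: L1 = 8
  x1 = 0, x2 = 8: L1 = 8
x* = (8, 0)
||x*||_1 = 8.

8


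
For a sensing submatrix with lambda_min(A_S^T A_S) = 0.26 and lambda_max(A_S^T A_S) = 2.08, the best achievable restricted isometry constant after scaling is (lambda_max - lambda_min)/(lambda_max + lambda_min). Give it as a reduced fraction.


lambda_max - lambda_min = 2.08 - 0.26 = 1.82.
lambda_max + lambda_min = 2.08 + 0.26 = 2.34.
delta = 1.82/2.34 = 182/234 = 7/9.

7/9


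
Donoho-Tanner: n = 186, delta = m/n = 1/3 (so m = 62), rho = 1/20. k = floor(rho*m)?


m = 1/3*186 = 62.
rho = 1/20.
rho*m = 1/20*62 = 3.1.
k = floor(3.1) = 3.

3


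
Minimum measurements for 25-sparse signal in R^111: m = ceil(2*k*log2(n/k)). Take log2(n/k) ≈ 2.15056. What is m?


log2(n/k) = log2(111/25) ≈ 2.15056.
2*k*log2(n/k) ≈ 2*25*2.15056 = 107.528.
m = ceil(107.528) = 108.

108


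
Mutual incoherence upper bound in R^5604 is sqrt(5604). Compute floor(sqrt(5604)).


74^2 = 5476 <= 5604 < 5625 = 75^2, so 74 <= sqrt(5604) < 75.
floor(sqrt(5604)) = 74.

74


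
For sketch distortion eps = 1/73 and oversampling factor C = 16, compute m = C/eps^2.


1/eps = 73.
(1/eps)^2 = 5329.
m = 16*5329 = 85264.

85264


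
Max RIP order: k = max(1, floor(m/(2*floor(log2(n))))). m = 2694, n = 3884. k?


floor(log2(3884)) = 11.
2*11 = 22.
m/(2*floor(log2(n))) = 2694/22 ≈ 122.4545.
floor = 122.
k = max(1, 122) = 122.

122


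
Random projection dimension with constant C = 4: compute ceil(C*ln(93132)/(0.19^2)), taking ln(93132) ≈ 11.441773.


ln(93132) ≈ 11.441773.
eps^2 = 0.19^2 = 0.0361.
C*ln(N)/eps^2 ≈ 4*11.441773/0.0361 ≈ 1267.7865.
m = ceil(1267.7865) = 1268.

1268


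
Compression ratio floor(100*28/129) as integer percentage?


100*m/n = 100*28/129 ≈ 21.7054.
floor = 21.

21


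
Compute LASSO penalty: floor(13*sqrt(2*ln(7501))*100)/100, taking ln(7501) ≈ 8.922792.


ln(7501) ≈ 8.922792.
2*ln(n) ≈ 17.845584.
sqrt(2*ln(n)) ≈ sqrt(17.845584) ≈ 4.224403.
lambda ≈ 13*4.224403 = 54.917239.
floor(lambda*100)/100 = 54.91.

54.91


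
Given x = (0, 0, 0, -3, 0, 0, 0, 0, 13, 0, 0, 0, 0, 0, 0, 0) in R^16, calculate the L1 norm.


Non-zero entries: [(3, -3), (8, 13)]
Absolute values: [3, 13]
||x||_1 = sum = 16.

16


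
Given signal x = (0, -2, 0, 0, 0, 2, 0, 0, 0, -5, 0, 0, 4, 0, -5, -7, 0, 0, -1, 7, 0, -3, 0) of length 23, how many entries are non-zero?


Non-zero positions: [1, 5, 9, 12, 14, 15, 18, 19, 21].
Sparsity = 9.

9
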